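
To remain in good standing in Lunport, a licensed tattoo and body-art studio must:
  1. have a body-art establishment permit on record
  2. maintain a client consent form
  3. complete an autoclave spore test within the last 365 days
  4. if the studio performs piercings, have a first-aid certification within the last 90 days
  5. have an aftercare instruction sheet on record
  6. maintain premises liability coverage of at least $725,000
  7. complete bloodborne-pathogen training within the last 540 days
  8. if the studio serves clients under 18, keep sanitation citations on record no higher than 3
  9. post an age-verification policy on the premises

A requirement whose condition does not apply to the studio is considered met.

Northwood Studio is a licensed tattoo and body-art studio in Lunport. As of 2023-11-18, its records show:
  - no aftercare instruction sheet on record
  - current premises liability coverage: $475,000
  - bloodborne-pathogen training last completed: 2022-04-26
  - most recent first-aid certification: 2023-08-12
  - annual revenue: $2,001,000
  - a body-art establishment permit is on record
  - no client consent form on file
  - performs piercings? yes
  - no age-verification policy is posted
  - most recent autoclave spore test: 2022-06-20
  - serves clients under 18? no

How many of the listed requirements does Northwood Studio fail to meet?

1. body-art establishment permit present → met
2. client consent form absent → not met
3. autoclave spore test 516 days ago vs limit 365 → not met
4. condition 'performs piercings' holds; first-aid certification 98 days ago vs limit 90 → not met
5. aftercare instruction sheet absent → not met
6. premises liability coverage $475,000 < $725,000 → not met
7. bloodborne-pathogen training 571 days ago vs limit 540 → not met
8. condition 'serves clients under 18' does not hold → requirement n/a → met
9. age-verification policy absent → not met
Not met: 7 of 9

7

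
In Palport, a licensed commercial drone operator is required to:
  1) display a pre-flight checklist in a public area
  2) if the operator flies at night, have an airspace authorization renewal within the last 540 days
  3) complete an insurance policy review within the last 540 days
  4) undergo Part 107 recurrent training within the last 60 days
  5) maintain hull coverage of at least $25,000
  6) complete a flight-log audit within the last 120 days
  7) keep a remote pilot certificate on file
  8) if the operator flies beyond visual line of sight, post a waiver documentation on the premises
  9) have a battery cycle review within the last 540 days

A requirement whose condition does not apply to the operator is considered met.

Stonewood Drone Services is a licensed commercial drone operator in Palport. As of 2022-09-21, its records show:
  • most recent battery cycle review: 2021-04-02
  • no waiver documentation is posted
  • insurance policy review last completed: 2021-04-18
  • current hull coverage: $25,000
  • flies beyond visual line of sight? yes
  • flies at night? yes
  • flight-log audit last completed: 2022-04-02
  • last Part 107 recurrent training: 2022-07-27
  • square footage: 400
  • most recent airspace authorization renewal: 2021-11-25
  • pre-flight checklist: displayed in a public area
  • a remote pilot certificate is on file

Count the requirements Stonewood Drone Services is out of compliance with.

2

1. pre-flight checklist present → met
2. condition 'flies at night' holds; airspace authorization renewal 300 days ago vs limit 540 → met
3. insurance policy review 521 days ago vs limit 540 → met
4. Part 107 recurrent training 56 days ago vs limit 60 → met
5. hull coverage $25,000 ≥ $25,000 → met
6. flight-log audit 172 days ago vs limit 120 → not met
7. remote pilot certificate present → met
8. condition 'flies beyond visual line of sight' holds; waiver documentation absent → not met
9. battery cycle review 537 days ago vs limit 540 → met
Not met: 2 of 9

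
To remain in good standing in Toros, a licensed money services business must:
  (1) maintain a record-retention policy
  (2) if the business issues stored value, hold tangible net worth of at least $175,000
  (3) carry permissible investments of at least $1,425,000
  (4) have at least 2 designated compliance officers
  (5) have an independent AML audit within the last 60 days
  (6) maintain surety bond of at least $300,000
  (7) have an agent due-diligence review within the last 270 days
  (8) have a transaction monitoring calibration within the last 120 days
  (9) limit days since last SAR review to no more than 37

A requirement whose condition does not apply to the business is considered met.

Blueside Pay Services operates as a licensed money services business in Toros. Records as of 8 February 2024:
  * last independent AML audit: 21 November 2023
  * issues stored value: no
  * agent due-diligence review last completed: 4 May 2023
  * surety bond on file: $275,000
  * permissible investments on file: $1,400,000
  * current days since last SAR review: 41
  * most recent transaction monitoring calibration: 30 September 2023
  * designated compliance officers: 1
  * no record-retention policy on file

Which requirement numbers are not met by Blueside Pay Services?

1. record-retention policy absent → not met
2. condition 'issues stored value' does not hold → requirement n/a → met
3. permissible investments $1,400,000 < $1,425,000 → not met
4. designated compliance officers 1 < 2 → not met
5. independent AML audit 79 days ago vs limit 60 → not met
6. surety bond $275,000 < $300,000 → not met
7. agent due-diligence review 280 days ago vs limit 270 → not met
8. transaction monitoring calibration 131 days ago vs limit 120 → not met
9. days since last SAR review 41 > 37 → not met
Not met: 1, 3, 4, 5, 6, 7, 8, 9

1, 3, 4, 5, 6, 7, 8, 9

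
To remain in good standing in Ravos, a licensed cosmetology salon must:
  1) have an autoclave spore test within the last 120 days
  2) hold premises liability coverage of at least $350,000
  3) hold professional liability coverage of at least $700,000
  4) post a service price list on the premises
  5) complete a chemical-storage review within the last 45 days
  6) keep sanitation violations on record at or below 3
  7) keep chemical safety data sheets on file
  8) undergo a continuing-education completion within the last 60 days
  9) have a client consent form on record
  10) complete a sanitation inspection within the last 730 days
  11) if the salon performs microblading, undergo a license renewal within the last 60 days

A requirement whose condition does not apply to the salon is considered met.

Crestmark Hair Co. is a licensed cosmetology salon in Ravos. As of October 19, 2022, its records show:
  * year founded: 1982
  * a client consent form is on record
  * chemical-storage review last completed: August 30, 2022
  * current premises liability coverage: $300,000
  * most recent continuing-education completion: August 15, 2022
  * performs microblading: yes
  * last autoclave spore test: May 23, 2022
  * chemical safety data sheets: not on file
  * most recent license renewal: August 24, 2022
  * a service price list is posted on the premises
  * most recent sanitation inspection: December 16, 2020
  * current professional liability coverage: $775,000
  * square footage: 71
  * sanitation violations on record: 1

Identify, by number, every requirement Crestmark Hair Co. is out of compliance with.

1, 2, 5, 7, 8

1. autoclave spore test 149 days ago vs limit 120 → not met
2. premises liability coverage $300,000 < $350,000 → not met
3. professional liability coverage $775,000 ≥ $700,000 → met
4. service price list present → met
5. chemical-storage review 50 days ago vs limit 45 → not met
6. sanitation violations on record 1 ≤ 3 → met
7. chemical safety data sheets absent → not met
8. continuing-education completion 65 days ago vs limit 60 → not met
9. client consent form present → met
10. sanitation inspection 672 days ago vs limit 730 → met
11. condition 'performs microblading' holds; license renewal 56 days ago vs limit 60 → met
Not met: 1, 2, 5, 7, 8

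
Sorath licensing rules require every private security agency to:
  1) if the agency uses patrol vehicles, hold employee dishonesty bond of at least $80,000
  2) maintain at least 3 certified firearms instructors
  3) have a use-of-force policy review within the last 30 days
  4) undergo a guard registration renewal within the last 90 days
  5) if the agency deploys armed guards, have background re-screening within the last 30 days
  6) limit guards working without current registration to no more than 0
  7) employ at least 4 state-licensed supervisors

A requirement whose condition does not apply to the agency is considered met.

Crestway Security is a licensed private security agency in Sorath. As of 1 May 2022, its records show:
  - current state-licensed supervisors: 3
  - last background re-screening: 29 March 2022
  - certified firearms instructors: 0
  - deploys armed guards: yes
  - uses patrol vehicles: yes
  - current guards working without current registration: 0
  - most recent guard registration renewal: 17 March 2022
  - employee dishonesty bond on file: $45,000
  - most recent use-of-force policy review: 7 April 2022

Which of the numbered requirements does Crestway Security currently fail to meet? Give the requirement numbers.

1. condition 'uses patrol vehicles' holds; employee dishonesty bond $45,000 < $80,000 → not met
2. certified firearms instructors 0 < 3 → not met
3. use-of-force policy review 24 days ago vs limit 30 → met
4. guard registration renewal 45 days ago vs limit 90 → met
5. condition 'deploys armed guards' holds; background re-screening 33 days ago vs limit 30 → not met
6. guards working without current registration 0 ≤ 0 → met
7. state-licensed supervisors 3 < 4 → not met
Not met: 1, 2, 5, 7

1, 2, 5, 7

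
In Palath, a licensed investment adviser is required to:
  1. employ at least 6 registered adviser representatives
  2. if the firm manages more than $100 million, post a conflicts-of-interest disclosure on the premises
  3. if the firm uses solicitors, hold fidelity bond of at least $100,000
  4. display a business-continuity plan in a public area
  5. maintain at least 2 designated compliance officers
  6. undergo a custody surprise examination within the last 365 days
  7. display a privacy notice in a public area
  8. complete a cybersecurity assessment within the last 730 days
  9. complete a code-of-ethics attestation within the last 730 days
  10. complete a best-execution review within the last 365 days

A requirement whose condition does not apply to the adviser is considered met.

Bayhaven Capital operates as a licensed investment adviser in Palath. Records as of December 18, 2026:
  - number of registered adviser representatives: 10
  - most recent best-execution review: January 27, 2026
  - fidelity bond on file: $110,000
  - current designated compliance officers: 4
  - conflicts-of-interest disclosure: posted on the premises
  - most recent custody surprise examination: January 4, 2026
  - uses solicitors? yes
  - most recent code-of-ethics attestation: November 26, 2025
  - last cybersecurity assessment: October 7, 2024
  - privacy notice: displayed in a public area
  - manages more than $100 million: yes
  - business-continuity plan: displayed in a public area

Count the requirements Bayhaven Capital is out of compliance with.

1. registered adviser representatives 10 ≥ 6 → met
2. condition 'manages more than $100 million' holds; conflicts-of-interest disclosure present → met
3. condition 'uses solicitors' holds; fidelity bond $110,000 ≥ $100,000 → met
4. business-continuity plan present → met
5. designated compliance officers 4 ≥ 2 → met
6. custody surprise examination 348 days ago vs limit 365 → met
7. privacy notice present → met
8. cybersecurity assessment 802 days ago vs limit 730 → not met
9. code-of-ethics attestation 387 days ago vs limit 730 → met
10. best-execution review 325 days ago vs limit 365 → met
Not met: 1 of 10

1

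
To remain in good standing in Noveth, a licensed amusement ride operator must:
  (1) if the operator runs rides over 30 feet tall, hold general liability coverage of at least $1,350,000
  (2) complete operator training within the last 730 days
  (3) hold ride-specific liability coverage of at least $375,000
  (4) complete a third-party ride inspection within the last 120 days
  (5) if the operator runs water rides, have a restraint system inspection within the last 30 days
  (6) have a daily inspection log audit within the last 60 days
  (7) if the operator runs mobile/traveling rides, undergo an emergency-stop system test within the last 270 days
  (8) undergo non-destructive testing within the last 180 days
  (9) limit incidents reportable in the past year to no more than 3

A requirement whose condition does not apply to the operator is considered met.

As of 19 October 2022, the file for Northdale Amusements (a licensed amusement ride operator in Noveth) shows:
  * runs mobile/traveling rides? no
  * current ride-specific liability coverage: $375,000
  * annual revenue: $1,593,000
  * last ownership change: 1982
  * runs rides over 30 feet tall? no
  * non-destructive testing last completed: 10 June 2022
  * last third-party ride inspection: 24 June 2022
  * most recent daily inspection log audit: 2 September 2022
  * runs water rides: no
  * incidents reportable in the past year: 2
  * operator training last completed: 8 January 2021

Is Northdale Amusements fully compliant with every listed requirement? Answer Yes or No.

1. condition 'runs rides over 30 feet tall' does not hold → requirement n/a → met
2. operator training 649 days ago vs limit 730 → met
3. ride-specific liability coverage $375,000 ≥ $375,000 → met
4. third-party ride inspection 117 days ago vs limit 120 → met
5. condition 'runs water rides' does not hold → requirement n/a → met
6. daily inspection log audit 47 days ago vs limit 60 → met
7. condition 'runs mobile/traveling rides' does not hold → requirement n/a → met
8. non-destructive testing 131 days ago vs limit 180 → met
9. incidents reportable in the past year 2 ≤ 3 → met
All met.

Yes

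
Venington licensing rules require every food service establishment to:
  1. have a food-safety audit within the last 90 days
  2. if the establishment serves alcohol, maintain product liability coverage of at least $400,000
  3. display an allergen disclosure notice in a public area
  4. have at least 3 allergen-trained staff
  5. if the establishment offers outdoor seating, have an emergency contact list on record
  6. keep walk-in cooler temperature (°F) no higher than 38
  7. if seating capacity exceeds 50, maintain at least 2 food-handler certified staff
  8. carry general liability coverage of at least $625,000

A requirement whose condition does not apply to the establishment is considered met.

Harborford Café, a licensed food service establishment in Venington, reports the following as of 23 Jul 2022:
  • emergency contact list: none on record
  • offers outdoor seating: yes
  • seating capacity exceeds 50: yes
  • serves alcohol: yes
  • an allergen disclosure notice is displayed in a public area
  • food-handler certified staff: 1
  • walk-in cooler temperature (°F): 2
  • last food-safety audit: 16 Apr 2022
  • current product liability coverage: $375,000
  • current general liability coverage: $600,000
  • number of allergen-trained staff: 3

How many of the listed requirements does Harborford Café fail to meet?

1. food-safety audit 98 days ago vs limit 90 → not met
2. condition 'serves alcohol' holds; product liability coverage $375,000 < $400,000 → not met
3. allergen disclosure notice present → met
4. allergen-trained staff 3 ≥ 3 → met
5. condition 'offers outdoor seating' holds; emergency contact list absent → not met
6. walk-in cooler temperature (°F) 2 ≤ 38 → met
7. condition 'seating capacity exceeds 50' holds; food-handler certified staff 1 < 2 → not met
8. general liability coverage $600,000 < $625,000 → not met
Not met: 5 of 8

5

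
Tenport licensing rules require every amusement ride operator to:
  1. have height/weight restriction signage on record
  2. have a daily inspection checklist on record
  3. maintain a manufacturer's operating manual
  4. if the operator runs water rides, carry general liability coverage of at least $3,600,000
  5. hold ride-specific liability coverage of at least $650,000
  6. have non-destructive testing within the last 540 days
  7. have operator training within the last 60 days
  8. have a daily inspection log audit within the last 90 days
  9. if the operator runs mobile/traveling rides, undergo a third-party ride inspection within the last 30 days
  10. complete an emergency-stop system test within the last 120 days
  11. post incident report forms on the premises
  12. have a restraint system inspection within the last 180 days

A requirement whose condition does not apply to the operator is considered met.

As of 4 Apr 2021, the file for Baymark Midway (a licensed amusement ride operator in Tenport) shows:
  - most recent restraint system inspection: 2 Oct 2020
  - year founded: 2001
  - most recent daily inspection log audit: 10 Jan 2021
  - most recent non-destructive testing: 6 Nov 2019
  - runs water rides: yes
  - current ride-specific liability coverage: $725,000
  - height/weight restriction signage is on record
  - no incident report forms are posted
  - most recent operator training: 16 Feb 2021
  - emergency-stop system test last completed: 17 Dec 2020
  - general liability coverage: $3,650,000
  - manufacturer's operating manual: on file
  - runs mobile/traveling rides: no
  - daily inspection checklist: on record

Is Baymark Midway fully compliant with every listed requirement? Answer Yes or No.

No

1. height/weight restriction signage present → met
2. daily inspection checklist present → met
3. manufacturer's operating manual present → met
4. condition 'runs water rides' holds; general liability coverage $3,650,000 ≥ $3,600,000 → met
5. ride-specific liability coverage $725,000 ≥ $650,000 → met
6. non-destructive testing 515 days ago vs limit 540 → met
7. operator training 47 days ago vs limit 60 → met
8. daily inspection log audit 84 days ago vs limit 90 → met
9. condition 'runs mobile/traveling rides' does not hold → requirement n/a → met
10. emergency-stop system test 108 days ago vs limit 120 → met
11. incident report forms absent → not met
12. restraint system inspection 184 days ago vs limit 180 → not met
Not met: 11, 12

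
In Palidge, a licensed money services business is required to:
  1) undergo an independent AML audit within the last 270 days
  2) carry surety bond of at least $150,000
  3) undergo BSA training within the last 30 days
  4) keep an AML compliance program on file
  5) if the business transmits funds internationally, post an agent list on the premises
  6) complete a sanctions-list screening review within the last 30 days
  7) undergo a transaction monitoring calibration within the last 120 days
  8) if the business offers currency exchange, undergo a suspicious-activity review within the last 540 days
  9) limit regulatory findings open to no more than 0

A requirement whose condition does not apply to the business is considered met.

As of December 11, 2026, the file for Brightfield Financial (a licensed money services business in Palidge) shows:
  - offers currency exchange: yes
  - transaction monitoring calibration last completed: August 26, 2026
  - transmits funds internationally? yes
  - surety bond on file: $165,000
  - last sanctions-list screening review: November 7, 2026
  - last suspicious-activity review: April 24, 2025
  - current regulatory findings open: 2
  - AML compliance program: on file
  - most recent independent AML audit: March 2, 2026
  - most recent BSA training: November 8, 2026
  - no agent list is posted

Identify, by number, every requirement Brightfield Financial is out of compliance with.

1. independent AML audit 284 days ago vs limit 270 → not met
2. surety bond $165,000 ≥ $150,000 → met
3. BSA training 33 days ago vs limit 30 → not met
4. AML compliance program present → met
5. condition 'transmits funds internationally' holds; agent list absent → not met
6. sanctions-list screening review 34 days ago vs limit 30 → not met
7. transaction monitoring calibration 107 days ago vs limit 120 → met
8. condition 'offers currency exchange' holds; suspicious-activity review 596 days ago vs limit 540 → not met
9. regulatory findings open 2 > 0 → not met
Not met: 1, 3, 5, 6, 8, 9

1, 3, 5, 6, 8, 9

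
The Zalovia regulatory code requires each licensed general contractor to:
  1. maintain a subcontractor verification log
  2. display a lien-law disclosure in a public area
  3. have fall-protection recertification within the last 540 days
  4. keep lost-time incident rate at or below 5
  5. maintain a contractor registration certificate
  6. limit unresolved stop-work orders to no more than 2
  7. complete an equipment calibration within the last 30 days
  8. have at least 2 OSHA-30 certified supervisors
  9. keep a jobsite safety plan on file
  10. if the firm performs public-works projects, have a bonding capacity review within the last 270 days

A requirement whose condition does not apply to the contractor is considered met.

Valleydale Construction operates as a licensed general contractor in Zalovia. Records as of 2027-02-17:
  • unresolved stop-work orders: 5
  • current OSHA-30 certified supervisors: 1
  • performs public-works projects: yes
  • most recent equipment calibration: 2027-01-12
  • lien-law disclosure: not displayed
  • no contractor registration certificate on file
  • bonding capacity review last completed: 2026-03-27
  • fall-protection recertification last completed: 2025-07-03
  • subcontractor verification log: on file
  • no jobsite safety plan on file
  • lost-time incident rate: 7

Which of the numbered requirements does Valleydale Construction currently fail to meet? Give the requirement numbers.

2, 3, 4, 5, 6, 7, 8, 9, 10

1. subcontractor verification log present → met
2. lien-law disclosure absent → not met
3. fall-protection recertification 594 days ago vs limit 540 → not met
4. lost-time incident rate 7 > 5 → not met
5. contractor registration certificate absent → not met
6. unresolved stop-work orders 5 > 2 → not met
7. equipment calibration 36 days ago vs limit 30 → not met
8. OSHA-30 certified supervisors 1 < 2 → not met
9. jobsite safety plan absent → not met
10. condition 'performs public-works projects' holds; bonding capacity review 327 days ago vs limit 270 → not met
Not met: 2, 3, 4, 5, 6, 7, 8, 9, 10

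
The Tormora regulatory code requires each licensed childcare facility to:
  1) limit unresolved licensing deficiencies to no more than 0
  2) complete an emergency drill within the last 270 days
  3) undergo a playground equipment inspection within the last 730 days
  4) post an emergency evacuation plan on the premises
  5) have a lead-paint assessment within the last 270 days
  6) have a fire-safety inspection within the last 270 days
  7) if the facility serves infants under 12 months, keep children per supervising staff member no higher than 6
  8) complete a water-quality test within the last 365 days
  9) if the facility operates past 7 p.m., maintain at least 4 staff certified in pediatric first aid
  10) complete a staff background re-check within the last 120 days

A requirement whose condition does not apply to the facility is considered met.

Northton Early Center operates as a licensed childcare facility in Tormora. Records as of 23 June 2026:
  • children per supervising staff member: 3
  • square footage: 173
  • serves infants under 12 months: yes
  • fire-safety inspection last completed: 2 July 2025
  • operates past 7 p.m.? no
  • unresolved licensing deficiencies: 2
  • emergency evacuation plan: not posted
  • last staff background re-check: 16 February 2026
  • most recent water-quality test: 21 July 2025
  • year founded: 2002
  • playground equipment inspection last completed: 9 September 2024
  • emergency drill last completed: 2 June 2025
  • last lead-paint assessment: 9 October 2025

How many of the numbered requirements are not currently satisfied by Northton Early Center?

1. unresolved licensing deficiencies 2 > 0 → not met
2. emergency drill 386 days ago vs limit 270 → not met
3. playground equipment inspection 652 days ago vs limit 730 → met
4. emergency evacuation plan absent → not met
5. lead-paint assessment 257 days ago vs limit 270 → met
6. fire-safety inspection 356 days ago vs limit 270 → not met
7. condition 'serves infants under 12 months' holds; children per supervising staff member 3 ≤ 6 → met
8. water-quality test 337 days ago vs limit 365 → met
9. condition 'operates past 7 p.m.' does not hold → requirement n/a → met
10. staff background re-check 127 days ago vs limit 120 → not met
Not met: 5 of 10

5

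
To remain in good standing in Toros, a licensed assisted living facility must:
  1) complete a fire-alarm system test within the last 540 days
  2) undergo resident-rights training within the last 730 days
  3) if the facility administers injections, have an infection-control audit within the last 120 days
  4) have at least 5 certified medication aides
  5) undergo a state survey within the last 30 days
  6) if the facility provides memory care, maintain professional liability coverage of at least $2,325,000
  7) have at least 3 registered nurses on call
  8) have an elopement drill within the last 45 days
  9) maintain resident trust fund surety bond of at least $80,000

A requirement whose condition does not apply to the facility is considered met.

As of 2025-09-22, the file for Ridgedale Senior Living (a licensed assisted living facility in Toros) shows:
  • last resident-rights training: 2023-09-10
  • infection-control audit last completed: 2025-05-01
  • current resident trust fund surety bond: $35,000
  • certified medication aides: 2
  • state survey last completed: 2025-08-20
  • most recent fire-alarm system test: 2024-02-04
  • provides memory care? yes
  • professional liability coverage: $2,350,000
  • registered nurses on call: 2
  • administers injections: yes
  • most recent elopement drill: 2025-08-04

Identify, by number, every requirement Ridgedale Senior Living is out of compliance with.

1. fire-alarm system test 596 days ago vs limit 540 → not met
2. resident-rights training 743 days ago vs limit 730 → not met
3. condition 'administers injections' holds; infection-control audit 144 days ago vs limit 120 → not met
4. certified medication aides 2 < 5 → not met
5. state survey 33 days ago vs limit 30 → not met
6. condition 'provides memory care' holds; professional liability coverage $2,350,000 ≥ $2,325,000 → met
7. registered nurses on call 2 < 3 → not met
8. elopement drill 49 days ago vs limit 45 → not met
9. resident trust fund surety bond $35,000 < $80,000 → not met
Not met: 1, 2, 3, 4, 5, 7, 8, 9

1, 2, 3, 4, 5, 7, 8, 9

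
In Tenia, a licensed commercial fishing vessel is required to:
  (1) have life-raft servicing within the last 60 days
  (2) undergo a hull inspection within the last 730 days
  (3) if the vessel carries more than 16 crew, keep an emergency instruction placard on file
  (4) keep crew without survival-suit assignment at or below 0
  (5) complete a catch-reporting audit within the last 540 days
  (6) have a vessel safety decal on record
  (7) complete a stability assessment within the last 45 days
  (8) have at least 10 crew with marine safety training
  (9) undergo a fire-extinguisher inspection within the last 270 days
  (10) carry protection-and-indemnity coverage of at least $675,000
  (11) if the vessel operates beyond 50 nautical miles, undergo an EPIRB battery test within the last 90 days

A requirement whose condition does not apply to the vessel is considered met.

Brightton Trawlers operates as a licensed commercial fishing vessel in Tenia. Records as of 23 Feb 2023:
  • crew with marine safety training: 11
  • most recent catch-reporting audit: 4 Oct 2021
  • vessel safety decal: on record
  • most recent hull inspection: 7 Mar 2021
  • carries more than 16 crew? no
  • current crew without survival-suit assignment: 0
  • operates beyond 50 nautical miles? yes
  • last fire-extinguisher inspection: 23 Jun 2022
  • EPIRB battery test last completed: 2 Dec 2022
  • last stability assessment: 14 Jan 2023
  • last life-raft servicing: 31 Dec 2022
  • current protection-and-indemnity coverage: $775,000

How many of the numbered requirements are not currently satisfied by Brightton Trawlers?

1. life-raft servicing 54 days ago vs limit 60 → met
2. hull inspection 718 days ago vs limit 730 → met
3. condition 'carries more than 16 crew' does not hold → requirement n/a → met
4. crew without survival-suit assignment 0 ≤ 0 → met
5. catch-reporting audit 507 days ago vs limit 540 → met
6. vessel safety decal present → met
7. stability assessment 40 days ago vs limit 45 → met
8. crew with marine safety training 11 ≥ 10 → met
9. fire-extinguisher inspection 245 days ago vs limit 270 → met
10. protection-and-indemnity coverage $775,000 ≥ $675,000 → met
11. condition 'operates beyond 50 nautical miles' holds; EPIRB battery test 83 days ago vs limit 90 → met
Not met: 0 of 11

0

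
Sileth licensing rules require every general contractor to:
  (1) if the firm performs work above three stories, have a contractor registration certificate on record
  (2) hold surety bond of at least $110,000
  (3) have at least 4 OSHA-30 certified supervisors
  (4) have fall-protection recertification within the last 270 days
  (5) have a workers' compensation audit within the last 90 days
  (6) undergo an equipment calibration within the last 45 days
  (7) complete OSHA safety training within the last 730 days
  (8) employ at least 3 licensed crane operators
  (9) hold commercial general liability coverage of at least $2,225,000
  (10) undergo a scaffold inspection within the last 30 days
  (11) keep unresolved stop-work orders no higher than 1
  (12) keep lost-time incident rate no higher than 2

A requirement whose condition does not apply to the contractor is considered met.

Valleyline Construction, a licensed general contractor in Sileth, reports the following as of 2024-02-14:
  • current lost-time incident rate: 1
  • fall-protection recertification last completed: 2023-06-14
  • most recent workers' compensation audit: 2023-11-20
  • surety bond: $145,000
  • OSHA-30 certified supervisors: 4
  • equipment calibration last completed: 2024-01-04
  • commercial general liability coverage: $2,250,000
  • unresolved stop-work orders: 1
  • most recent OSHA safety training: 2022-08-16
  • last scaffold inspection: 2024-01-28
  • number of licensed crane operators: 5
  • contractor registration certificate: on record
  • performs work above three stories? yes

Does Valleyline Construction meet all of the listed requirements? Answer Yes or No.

Yes

1. condition 'performs work above three stories' holds; contractor registration certificate present → met
2. surety bond $145,000 ≥ $110,000 → met
3. OSHA-30 certified supervisors 4 ≥ 4 → met
4. fall-protection recertification 245 days ago vs limit 270 → met
5. workers' compensation audit 86 days ago vs limit 90 → met
6. equipment calibration 41 days ago vs limit 45 → met
7. OSHA safety training 547 days ago vs limit 730 → met
8. licensed crane operators 5 ≥ 3 → met
9. commercial general liability coverage $2,250,000 ≥ $2,225,000 → met
10. scaffold inspection 17 days ago vs limit 30 → met
11. unresolved stop-work orders 1 ≤ 1 → met
12. lost-time incident rate 1 ≤ 2 → met
All met.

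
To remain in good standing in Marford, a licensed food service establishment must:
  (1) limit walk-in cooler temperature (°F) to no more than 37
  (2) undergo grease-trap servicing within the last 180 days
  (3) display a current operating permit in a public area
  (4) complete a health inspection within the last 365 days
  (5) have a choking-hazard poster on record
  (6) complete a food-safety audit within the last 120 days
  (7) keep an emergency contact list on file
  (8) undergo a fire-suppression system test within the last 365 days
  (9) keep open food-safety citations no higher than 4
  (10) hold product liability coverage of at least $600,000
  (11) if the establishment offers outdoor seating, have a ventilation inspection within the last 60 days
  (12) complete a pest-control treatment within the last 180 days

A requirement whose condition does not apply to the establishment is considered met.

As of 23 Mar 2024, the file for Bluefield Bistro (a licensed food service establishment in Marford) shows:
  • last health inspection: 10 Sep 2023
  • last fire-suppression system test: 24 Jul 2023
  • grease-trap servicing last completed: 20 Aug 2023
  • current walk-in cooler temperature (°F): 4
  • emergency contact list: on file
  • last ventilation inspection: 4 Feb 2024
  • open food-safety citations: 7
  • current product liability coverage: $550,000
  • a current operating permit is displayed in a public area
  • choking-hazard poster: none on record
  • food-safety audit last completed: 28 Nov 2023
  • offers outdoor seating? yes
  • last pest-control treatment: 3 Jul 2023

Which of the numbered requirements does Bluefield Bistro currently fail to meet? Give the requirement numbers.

1. walk-in cooler temperature (°F) 4 ≤ 37 → met
2. grease-trap servicing 216 days ago vs limit 180 → not met
3. current operating permit present → met
4. health inspection 195 days ago vs limit 365 → met
5. choking-hazard poster absent → not met
6. food-safety audit 116 days ago vs limit 120 → met
7. emergency contact list present → met
8. fire-suppression system test 243 days ago vs limit 365 → met
9. open food-safety citations 7 > 4 → not met
10. product liability coverage $550,000 < $600,000 → not met
11. condition 'offers outdoor seating' holds; ventilation inspection 48 days ago vs limit 60 → met
12. pest-control treatment 264 days ago vs limit 180 → not met
Not met: 2, 5, 9, 10, 12

2, 5, 9, 10, 12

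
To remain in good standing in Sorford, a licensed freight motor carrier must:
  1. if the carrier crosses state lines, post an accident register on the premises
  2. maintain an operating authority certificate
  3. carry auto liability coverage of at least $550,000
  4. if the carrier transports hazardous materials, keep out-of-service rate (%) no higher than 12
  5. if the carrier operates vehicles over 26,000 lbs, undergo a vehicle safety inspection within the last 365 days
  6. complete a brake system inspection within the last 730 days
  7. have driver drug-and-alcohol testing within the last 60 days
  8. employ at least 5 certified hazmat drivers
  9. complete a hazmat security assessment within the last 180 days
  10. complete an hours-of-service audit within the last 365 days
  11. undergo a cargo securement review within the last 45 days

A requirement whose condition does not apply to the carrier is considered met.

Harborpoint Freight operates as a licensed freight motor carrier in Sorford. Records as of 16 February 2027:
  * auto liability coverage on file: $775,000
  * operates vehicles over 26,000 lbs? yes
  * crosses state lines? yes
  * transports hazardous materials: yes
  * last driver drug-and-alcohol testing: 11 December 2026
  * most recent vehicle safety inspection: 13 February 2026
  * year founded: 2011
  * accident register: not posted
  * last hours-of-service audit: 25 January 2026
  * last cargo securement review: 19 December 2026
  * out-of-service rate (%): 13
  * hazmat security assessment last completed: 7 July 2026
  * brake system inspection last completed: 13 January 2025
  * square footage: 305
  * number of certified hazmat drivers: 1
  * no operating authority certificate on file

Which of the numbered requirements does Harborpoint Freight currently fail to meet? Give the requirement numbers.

1. condition 'crosses state lines' holds; accident register absent → not met
2. operating authority certificate absent → not met
3. auto liability coverage $775,000 ≥ $550,000 → met
4. condition 'transports hazardous materials' holds; out-of-service rate (%) 13 > 12 → not met
5. condition 'operates vehicles over 26,000 lbs' holds; vehicle safety inspection 368 days ago vs limit 365 → not met
6. brake system inspection 764 days ago vs limit 730 → not met
7. driver drug-and-alcohol testing 67 days ago vs limit 60 → not met
8. certified hazmat drivers 1 < 5 → not met
9. hazmat security assessment 224 days ago vs limit 180 → not met
10. hours-of-service audit 387 days ago vs limit 365 → not met
11. cargo securement review 59 days ago vs limit 45 → not met
Not met: 1, 2, 4, 5, 6, 7, 8, 9, 10, 11

1, 2, 4, 5, 6, 7, 8, 9, 10, 11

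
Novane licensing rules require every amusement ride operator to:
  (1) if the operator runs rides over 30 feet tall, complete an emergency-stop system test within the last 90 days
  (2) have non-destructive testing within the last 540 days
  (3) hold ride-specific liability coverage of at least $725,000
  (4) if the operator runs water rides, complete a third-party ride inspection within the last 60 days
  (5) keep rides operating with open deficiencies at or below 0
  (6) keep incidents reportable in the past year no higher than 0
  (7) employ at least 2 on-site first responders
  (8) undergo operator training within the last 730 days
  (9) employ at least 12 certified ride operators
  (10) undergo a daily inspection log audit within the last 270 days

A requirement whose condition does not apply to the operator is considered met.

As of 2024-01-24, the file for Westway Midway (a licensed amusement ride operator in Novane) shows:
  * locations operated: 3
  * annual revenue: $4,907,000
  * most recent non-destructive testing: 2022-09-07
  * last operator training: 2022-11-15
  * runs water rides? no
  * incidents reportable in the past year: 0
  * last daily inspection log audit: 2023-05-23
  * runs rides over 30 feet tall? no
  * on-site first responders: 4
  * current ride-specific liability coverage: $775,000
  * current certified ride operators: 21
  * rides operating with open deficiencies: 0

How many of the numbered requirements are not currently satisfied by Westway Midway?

1. condition 'runs rides over 30 feet tall' does not hold → requirement n/a → met
2. non-destructive testing 504 days ago vs limit 540 → met
3. ride-specific liability coverage $775,000 ≥ $725,000 → met
4. condition 'runs water rides' does not hold → requirement n/a → met
5. rides operating with open deficiencies 0 ≤ 0 → met
6. incidents reportable in the past year 0 ≤ 0 → met
7. on-site first responders 4 ≥ 2 → met
8. operator training 435 days ago vs limit 730 → met
9. certified ride operators 21 ≥ 12 → met
10. daily inspection log audit 246 days ago vs limit 270 → met
Not met: 0 of 10

0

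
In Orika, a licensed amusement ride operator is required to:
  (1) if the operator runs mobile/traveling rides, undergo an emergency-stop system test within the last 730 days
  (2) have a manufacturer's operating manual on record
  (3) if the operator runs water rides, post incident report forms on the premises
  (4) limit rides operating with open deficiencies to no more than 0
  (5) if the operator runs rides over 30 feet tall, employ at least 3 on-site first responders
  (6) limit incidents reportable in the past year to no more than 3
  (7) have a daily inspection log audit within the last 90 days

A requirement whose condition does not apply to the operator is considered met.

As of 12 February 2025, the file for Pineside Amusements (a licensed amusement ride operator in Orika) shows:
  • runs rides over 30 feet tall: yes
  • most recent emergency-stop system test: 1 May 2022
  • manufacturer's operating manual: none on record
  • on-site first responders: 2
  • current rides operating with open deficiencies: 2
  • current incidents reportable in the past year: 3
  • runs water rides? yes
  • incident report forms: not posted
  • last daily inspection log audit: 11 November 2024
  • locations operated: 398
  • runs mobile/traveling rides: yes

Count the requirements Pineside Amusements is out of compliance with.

1. condition 'runs mobile/traveling rides' holds; emergency-stop system test 1018 days ago vs limit 730 → not met
2. manufacturer's operating manual absent → not met
3. condition 'runs water rides' holds; incident report forms absent → not met
4. rides operating with open deficiencies 2 > 0 → not met
5. condition 'runs rides over 30 feet tall' holds; on-site first responders 2 < 3 → not met
6. incidents reportable in the past year 3 ≤ 3 → met
7. daily inspection log audit 93 days ago vs limit 90 → not met
Not met: 6 of 7

6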